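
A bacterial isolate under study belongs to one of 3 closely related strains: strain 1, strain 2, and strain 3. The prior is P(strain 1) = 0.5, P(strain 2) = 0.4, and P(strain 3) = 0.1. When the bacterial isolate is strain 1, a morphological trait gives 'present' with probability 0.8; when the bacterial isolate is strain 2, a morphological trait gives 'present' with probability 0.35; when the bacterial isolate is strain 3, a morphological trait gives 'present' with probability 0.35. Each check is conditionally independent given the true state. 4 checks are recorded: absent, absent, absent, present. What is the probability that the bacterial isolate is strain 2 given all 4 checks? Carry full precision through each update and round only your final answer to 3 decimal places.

0.750

After 'absent': normaliser = 0.2·0.5000 + 0.65·0.4000 + 0.65·0.1000; P(strain 1) ≈ 0.2353, P(strain 2) ≈ 0.6118, P(strain 3) ≈ 0.1529
After 'absent': normaliser = 0.2·0.2353 + 0.65·0.6118 + 0.65·0.1529; P(strain 1) ≈ 0.0865, P(strain 2) ≈ 0.7308, P(strain 3) ≈ 0.1827
After 'absent': normaliser = 0.2·0.0865 + 0.65·0.7308 + 0.65·0.1827; P(strain 1) ≈ 0.0283, P(strain 2) ≈ 0.7774, P(strain 3) ≈ 0.1943
After 'present': normaliser = 0.8·0.0283 + 0.35·0.7774 + 0.35·0.1943; P(strain 1) ≈ 0.0624, P(strain 2) ≈ 0.7501, P(strain 3) ≈ 0.1875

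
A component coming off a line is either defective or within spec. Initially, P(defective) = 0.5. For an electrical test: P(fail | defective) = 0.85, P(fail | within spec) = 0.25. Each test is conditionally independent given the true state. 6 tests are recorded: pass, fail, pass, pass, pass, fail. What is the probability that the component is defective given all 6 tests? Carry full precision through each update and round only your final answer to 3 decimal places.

0.018

After 'pass': P(defective) = 0.15·0.5000 / (0.15·0.5000 + 0.75·0.5000) ≈ 0.1667
After 'fail': P(defective) = 0.85·0.1667 / (0.85·0.1667 + 0.25·0.8333) ≈ 0.4048
After 'pass': P(defective) = 0.15·0.4048 / (0.15·0.4048 + 0.75·0.5952) ≈ 0.1197
After 'pass': P(defective) = 0.15·0.1197 / (0.15·0.1197 + 0.75·0.8803) ≈ 0.0265
After 'pass': P(defective) = 0.15·0.0265 / (0.15·0.0265 + 0.75·0.9735) ≈ 0.0054
After 'fail': P(defective) = 0.85·0.0054 / (0.85·0.0054 + 0.25·0.9946) ≈ 0.0182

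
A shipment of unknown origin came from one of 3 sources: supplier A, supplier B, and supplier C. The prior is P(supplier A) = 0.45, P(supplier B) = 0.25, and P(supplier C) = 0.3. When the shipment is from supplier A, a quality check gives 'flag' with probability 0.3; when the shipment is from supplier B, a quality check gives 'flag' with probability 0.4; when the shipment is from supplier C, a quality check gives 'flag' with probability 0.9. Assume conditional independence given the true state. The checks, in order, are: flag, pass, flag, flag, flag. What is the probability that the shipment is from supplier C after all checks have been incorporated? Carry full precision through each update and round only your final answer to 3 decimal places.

0.755

After 'flag': normaliser = 0.3·0.4500 + 0.4·0.2500 + 0.9·0.3000; P(supplier A) ≈ 0.2673, P(supplier B) ≈ 0.1980, P(supplier C) ≈ 0.5347
After 'pass': normaliser = 0.7·0.2673 + 0.6·0.1980 + 0.1·0.5347; P(supplier A) ≈ 0.5207, P(supplier B) ≈ 0.3306, P(supplier C) ≈ 0.1488
After 'flag': normaliser = 0.3·0.5207 + 0.4·0.3306 + 0.9·0.1488; P(supplier A) ≈ 0.3699, P(supplier B) ≈ 0.3131, P(supplier C) ≈ 0.3170
After 'flag': normaliser = 0.3·0.3699 + 0.4·0.3131 + 0.9·0.3170; P(supplier A) ≈ 0.2128, P(supplier B) ≈ 0.2402, P(supplier C) ≈ 0.5471
After 'flag': normaliser = 0.3·0.2128 + 0.4·0.2402 + 0.9·0.5471; P(supplier A) ≈ 0.0979, P(supplier B) ≈ 0.1473, P(supplier C) ≈ 0.7549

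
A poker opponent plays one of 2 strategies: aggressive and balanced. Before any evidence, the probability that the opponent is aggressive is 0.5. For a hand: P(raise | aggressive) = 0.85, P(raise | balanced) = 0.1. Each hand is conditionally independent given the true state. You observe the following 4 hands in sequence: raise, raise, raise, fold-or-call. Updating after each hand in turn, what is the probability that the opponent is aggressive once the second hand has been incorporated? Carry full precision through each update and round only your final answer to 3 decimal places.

After 'raise': P(aggressive) = 0.85·0.5000 / (0.85·0.5000 + 0.1·0.5000) ≈ 0.8947
After 'raise': P(aggressive) = 0.85·0.8947 / (0.85·0.8947 + 0.1·0.1053) ≈ 0.9863

0.986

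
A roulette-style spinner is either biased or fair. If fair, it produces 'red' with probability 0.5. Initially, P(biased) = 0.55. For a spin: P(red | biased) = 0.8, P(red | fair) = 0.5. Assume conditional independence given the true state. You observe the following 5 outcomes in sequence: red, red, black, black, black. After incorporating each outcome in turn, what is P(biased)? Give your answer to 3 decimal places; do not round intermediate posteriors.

0.167

After 'red': P(biased) = 0.8·0.5500 / (0.8·0.5500 + 0.5·0.4500) ≈ 0.6617
After 'red': P(biased) = 0.8·0.6617 / (0.8·0.6617 + 0.5·0.3383) ≈ 0.7578
After 'black': P(biased) = 0.2·0.7578 / (0.2·0.7578 + 0.5·0.2422) ≈ 0.5559
After 'black': P(biased) = 0.2·0.5559 / (0.2·0.5559 + 0.5·0.4441) ≈ 0.3336
After 'black': P(biased) = 0.2·0.3336 / (0.2·0.3336 + 0.5·0.6664) ≈ 0.1668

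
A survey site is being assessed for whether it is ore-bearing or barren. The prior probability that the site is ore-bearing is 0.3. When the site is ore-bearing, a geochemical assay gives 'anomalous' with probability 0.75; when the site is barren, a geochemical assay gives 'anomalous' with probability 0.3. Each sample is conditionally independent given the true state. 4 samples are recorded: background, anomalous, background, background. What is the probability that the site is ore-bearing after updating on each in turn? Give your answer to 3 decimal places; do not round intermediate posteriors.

Each posterior becomes the prior for the next update.
After 'background': P(ore) = 0.25·0.3000 / (0.25·0.3000 + 0.7·0.7000) ≈ 0.1327
After 'anomalous': P(ore) = 0.75·0.1327 / (0.75·0.1327 + 0.3·0.8673) ≈ 0.2768
After 'background': P(ore) = 0.25·0.2768 / (0.25·0.2768 + 0.7·0.7232) ≈ 0.1202
After 'background': P(ore) = 0.25·0.1202 / (0.25·0.1202 + 0.7·0.8798) ≈ 0.0465

0.047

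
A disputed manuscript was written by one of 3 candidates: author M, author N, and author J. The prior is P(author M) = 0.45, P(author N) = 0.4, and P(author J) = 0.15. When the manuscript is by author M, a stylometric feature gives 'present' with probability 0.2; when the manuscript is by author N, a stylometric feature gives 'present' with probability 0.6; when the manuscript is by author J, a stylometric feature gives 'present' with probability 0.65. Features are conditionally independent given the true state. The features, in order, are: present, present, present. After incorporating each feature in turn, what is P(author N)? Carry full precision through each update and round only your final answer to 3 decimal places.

After 'present': normaliser = 0.2·0.4500 + 0.6·0.4000 + 0.65·0.1500; P(author M) ≈ 0.2105, P(author N) ≈ 0.5614, P(author J) ≈ 0.2281
After 'present': normaliser = 0.2·0.2105 + 0.6·0.5614 + 0.65·0.2281; P(author M) ≈ 0.0799, P(author N) ≈ 0.6389, P(author J) ≈ 0.2812
After 'present': normaliser = 0.2·0.0799 + 0.6·0.6389 + 0.65·0.2812; P(author M) ≈ 0.0274, P(author N) ≈ 0.6586, P(author J) ≈ 0.3140

0.659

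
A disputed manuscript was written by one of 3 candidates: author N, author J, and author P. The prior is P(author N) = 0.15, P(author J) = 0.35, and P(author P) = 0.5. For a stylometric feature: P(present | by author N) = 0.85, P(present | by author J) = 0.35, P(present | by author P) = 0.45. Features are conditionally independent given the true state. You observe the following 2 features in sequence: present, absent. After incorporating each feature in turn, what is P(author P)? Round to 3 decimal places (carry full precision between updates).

After 'present': normaliser = 0.85·0.1500 + 0.35·0.3500 + 0.45·0.5000; P(author N) ≈ 0.2684, P(author J) ≈ 0.2579, P(author P) ≈ 0.4737
After 'absent': normaliser = 0.15·0.2684 + 0.65·0.2579 + 0.55·0.4737; P(author N) ≈ 0.0860, P(author J) ≈ 0.3579, P(author P) ≈ 0.5562

0.556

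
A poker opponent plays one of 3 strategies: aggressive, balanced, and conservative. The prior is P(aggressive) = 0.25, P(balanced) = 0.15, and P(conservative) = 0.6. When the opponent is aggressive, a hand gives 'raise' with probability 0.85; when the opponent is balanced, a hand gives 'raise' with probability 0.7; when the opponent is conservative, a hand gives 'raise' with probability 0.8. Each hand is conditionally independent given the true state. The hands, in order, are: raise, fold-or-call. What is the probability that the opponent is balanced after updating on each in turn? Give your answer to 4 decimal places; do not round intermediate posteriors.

After 'raise': normaliser = 0.85·0.2500 + 0.7·0.1500 + 0.8·0.6000; P(aggressive) ≈ 0.2665, P(balanced) ≈ 0.1317, P(conservative) ≈ 0.6019
After 'fold-or-call': normaliser = 0.15·0.2665 + 0.3·0.1317 + 0.2·0.6019; P(aggressive) ≈ 0.2000, P(balanced) ≈ 0.1976, P(conservative) ≈ 0.6024

0.1976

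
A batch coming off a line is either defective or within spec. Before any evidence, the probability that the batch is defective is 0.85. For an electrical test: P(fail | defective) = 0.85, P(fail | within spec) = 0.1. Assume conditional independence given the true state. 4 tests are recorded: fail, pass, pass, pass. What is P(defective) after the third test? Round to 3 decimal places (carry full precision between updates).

After 'fail': P(defective) = 0.85·0.8500 / (0.85·0.8500 + 0.1·0.1500) ≈ 0.9797
After 'pass': P(defective) = 0.15·0.9797 / (0.15·0.9797 + 0.9·0.0203) ≈ 0.8892
After 'pass': P(defective) = 0.15·0.8892 / (0.15·0.8892 + 0.9·0.1108) ≈ 0.5723

0.572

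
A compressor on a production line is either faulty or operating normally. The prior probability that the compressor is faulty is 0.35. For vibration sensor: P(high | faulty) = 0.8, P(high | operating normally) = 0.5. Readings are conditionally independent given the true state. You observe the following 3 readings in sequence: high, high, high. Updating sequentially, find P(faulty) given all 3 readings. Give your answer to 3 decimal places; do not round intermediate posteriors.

After 'high': P(faulty) = 0.8·0.3500 / (0.8·0.3500 + 0.5·0.6500) ≈ 0.4628
After 'high': P(faulty) = 0.8·0.4628 / (0.8·0.4628 + 0.5·0.5372) ≈ 0.5796
After 'high': P(faulty) = 0.8·0.5796 / (0.8·0.5796 + 0.5·0.4204) ≈ 0.6880

0.688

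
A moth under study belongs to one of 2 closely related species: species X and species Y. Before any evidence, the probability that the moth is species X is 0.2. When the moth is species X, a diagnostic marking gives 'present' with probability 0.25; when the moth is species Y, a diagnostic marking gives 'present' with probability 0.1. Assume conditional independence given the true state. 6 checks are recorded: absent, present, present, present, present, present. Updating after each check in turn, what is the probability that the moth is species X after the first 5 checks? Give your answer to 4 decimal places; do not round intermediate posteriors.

0.8906

After 'absent': P(species X) = 0.75·0.2000 / (0.75·0.2000 + 0.9·0.8000) ≈ 0.1724
After 'present': P(species X) = 0.25·0.1724 / (0.25·0.1724 + 0.1·0.8276) ≈ 0.3425
After 'present': P(species X) = 0.25·0.3425 / (0.25·0.3425 + 0.1·0.6575) ≈ 0.5656
After 'present': P(species X) = 0.25·0.5656 / (0.25·0.5656 + 0.1·0.4344) ≈ 0.7650
After 'present': P(species X) = 0.25·0.7650 / (0.25·0.7650 + 0.1·0.2350) ≈ 0.8906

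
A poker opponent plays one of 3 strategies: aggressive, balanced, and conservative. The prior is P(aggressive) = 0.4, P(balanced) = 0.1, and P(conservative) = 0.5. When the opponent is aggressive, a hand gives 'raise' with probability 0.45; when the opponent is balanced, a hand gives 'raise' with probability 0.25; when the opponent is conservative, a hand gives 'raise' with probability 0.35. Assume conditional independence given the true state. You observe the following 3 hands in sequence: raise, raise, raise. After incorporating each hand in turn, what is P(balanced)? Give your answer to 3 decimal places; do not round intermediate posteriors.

Apply Bayes' rule sequentially, carrying P(balanced) forward.
After 'raise': normaliser = 0.45·0.4000 + 0.25·0.1000 + 0.35·0.5000; P(aggressive) ≈ 0.4737, P(balanced) ≈ 0.0658, P(conservative) ≈ 0.4605
After 'raise': normaliser = 0.45·0.4737 + 0.25·0.0658 + 0.35·0.4605; P(aggressive) ≈ 0.5455, P(balanced) ≈ 0.0421, P(conservative) ≈ 0.4125
After 'raise': normaliser = 0.45·0.5455 + 0.25·0.0421 + 0.35·0.4125; P(aggressive) ≈ 0.6131, P(balanced) ≈ 0.0263, P(conservative) ≈ 0.3606

0.026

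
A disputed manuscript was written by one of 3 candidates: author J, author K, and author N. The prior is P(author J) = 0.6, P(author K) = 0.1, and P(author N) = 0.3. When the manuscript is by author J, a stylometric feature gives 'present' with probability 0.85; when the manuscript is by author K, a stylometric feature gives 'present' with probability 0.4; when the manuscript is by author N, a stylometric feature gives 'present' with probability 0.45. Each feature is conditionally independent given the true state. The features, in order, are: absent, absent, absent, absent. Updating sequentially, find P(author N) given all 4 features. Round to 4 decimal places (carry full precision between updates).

After 'absent': normaliser = 0.15·0.6000 + 0.6·0.1000 + 0.55·0.3000; P(author J) ≈ 0.2857, P(author K) ≈ 0.1905, P(author N) ≈ 0.5238
After 'absent': normaliser = 0.15·0.2857 + 0.6·0.1905 + 0.55·0.5238; P(author J) ≈ 0.0963, P(author K) ≈ 0.2567, P(author N) ≈ 0.6471
After 'absent': normaliser = 0.15·0.0963 + 0.6·0.2567 + 0.55·0.6471; P(author J) ≈ 0.0275, P(author K) ≈ 0.2937, P(author N) ≈ 0.6787
After 'absent': normaliser = 0.15·0.0275 + 0.6·0.2937 + 0.55·0.6787; P(author J) ≈ 0.0075, P(author K) ≈ 0.3183, P(author N) ≈ 0.6742

0.6742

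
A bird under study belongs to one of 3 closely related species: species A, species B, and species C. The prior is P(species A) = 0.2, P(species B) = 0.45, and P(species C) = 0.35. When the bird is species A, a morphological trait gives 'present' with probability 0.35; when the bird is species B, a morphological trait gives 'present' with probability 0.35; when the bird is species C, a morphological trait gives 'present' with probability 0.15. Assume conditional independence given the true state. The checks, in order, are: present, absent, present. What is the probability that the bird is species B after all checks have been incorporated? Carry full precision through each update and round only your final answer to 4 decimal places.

After 'present': normaliser = 0.35·0.2000 + 0.35·0.4500 + 0.15·0.3500; P(species A) ≈ 0.2500, P(species B) ≈ 0.5625, P(species C) ≈ 0.1875
After 'absent': normaliser = 0.65·0.2500 + 0.65·0.5625 + 0.85·0.1875; P(species A) ≈ 0.2364, P(species B) ≈ 0.5318, P(species C) ≈ 0.2318
After 'present': normaliser = 0.35·0.2364 + 0.35·0.5318 + 0.15·0.2318; P(species A) ≈ 0.2725, P(species B) ≈ 0.6130, P(species C) ≈ 0.1145

0.6130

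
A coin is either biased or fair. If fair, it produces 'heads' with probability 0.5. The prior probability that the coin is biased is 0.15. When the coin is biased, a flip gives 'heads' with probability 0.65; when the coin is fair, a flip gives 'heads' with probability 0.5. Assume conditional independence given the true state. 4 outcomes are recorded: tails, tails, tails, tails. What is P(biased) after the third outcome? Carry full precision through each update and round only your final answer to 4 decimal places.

After 'tails': P(biased) = 0.35·0.1500 / (0.35·0.1500 + 0.5·0.8500) ≈ 0.1099
After 'tails': P(biased) = 0.35·0.1099 / (0.35·0.1099 + 0.5·0.8901) ≈ 0.0796
After 'tails': P(biased) = 0.35·0.0796 / (0.35·0.0796 + 0.5·0.9204) ≈ 0.0571

0.0571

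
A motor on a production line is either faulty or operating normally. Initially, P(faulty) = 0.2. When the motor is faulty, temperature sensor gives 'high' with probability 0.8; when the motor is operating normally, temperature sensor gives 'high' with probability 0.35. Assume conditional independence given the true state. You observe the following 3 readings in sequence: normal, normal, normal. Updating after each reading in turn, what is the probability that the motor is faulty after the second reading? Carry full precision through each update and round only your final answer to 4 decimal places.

0.0231

After 'normal': P(faulty) = 0.2·0.2000 / (0.2·0.2000 + 0.65·0.8000) ≈ 0.0714
After 'normal': P(faulty) = 0.2·0.0714 / (0.2·0.0714 + 0.65·0.9286) ≈ 0.0231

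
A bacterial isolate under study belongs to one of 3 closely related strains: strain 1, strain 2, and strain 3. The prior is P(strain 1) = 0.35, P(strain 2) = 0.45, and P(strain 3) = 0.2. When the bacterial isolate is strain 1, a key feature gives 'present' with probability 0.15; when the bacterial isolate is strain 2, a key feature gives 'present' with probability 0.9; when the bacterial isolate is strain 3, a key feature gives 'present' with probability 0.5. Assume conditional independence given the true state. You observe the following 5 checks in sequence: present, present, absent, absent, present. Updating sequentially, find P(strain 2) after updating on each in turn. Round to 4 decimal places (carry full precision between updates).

After 'present': normaliser = 0.15·0.3500 + 0.9·0.4500 + 0.5·0.2000; P(strain 1) ≈ 0.0942, P(strain 2) ≈ 0.7265, P(strain 3) ≈ 0.1794
After 'present': normaliser = 0.15·0.0942 + 0.9·0.7265 + 0.5·0.1794; P(strain 1) ≈ 0.0186, P(strain 2) ≈ 0.8630, P(strain 3) ≈ 0.1184
After 'absent': normaliser = 0.85·0.0186 + 0.1·0.8630 + 0.5·0.1184; P(strain 1) ≈ 0.0982, P(strain 2) ≈ 0.5349, P(strain 3) ≈ 0.3669
After 'absent': normaliser = 0.85·0.0982 + 0.1·0.5349 + 0.5·0.3669; P(strain 1) ≈ 0.2606, P(strain 2) ≈ 0.1669, P(strain 3) ≈ 0.5725
After 'present': normaliser = 0.15·0.2606 + 0.9·0.1669 + 0.5·0.5725; P(strain 1) ≈ 0.0822, P(strain 2) ≈ 0.3159, P(strain 3) ≈ 0.6019

0.3159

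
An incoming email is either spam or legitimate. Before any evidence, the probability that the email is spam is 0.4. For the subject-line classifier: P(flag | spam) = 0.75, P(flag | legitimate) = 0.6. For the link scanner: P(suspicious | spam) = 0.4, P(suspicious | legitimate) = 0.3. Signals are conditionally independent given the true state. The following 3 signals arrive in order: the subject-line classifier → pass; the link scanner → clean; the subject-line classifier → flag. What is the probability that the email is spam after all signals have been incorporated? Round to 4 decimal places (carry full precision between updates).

After the subject-line classifier='pass': P(spam) = 0.25·0.4000 / (0.25·0.4000 + 0.4·0.6000) ≈ 0.2941
After the link scanner='clean': P(spam) = 0.6·0.2941 / (0.6·0.2941 + 0.7·0.7059) ≈ 0.2632
After the subject-line classifier='flag': P(spam) = 0.75·0.2632 / (0.75·0.2632 + 0.6·0.7368) ≈ 0.3086

0.3086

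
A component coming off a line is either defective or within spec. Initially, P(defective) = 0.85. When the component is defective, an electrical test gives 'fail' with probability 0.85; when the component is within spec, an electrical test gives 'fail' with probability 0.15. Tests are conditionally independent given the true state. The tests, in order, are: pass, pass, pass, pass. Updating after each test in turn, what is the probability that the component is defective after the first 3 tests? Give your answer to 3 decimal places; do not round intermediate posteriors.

After 'pass': P(defective) = 0.15·0.8500 / (0.15·0.8500 + 0.85·0.1500) ≈ 0.5000
After 'pass': P(defective) = 0.15·0.5000 / (0.15·0.5000 + 0.85·0.5000) ≈ 0.1500
After 'pass': P(defective) = 0.15·0.1500 / (0.15·0.1500 + 0.85·0.8500) ≈ 0.0302

0.030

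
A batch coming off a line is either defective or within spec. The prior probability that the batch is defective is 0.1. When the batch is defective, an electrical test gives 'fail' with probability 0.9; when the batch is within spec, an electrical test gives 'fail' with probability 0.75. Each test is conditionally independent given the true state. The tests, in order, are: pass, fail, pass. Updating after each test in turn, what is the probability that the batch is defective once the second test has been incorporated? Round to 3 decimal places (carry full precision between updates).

After 'pass': P(defective) = 0.1·0.1000 / (0.1·0.1000 + 0.25·0.9000) ≈ 0.0426
After 'fail': P(defective) = 0.9·0.0426 / (0.9·0.0426 + 0.75·0.9574) ≈ 0.0506

0.051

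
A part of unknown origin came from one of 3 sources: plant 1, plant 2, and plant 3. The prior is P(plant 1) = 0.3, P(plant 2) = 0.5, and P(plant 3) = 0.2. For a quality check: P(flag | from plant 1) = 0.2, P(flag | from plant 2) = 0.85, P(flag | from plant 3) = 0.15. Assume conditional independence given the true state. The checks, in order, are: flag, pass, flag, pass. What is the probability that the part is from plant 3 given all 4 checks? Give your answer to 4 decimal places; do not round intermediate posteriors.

After 'flag': normaliser = 0.2·0.3000 + 0.85·0.5000 + 0.15·0.2000; P(plant 1) ≈ 0.1165, P(plant 2) ≈ 0.8252, P(plant 3) ≈ 0.0583
After 'pass': normaliser = 0.8·0.1165 + 0.15·0.8252 + 0.85·0.0583; P(plant 1) ≈ 0.3497, P(plant 2) ≈ 0.4645, P(plant 3) ≈ 0.1858
After 'flag': normaliser = 0.2·0.3497 + 0.85·0.4645 + 0.15·0.1858; P(plant 1) ≈ 0.1420, P(plant 2) ≈ 0.8014, P(plant 3) ≈ 0.0566
After 'pass': normaliser = 0.8·0.1420 + 0.15·0.8014 + 0.85·0.0566; P(plant 1) ≈ 0.4030, P(plant 2) ≈ 0.4265, P(plant 3) ≈ 0.1706

0.1706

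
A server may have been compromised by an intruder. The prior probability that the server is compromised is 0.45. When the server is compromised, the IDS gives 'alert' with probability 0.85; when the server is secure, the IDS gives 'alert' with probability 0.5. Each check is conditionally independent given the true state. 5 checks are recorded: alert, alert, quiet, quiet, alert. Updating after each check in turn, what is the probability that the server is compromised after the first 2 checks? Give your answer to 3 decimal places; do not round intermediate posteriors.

Apply Bayes' rule sequentially, carrying P(compromised) forward.
After 'alert': P(compromised) = 0.85·0.4500 / (0.85·0.4500 + 0.5·0.5500) ≈ 0.5817
After 'alert': P(compromised) = 0.85·0.5817 / (0.85·0.5817 + 0.5·0.4183) ≈ 0.7028

0.703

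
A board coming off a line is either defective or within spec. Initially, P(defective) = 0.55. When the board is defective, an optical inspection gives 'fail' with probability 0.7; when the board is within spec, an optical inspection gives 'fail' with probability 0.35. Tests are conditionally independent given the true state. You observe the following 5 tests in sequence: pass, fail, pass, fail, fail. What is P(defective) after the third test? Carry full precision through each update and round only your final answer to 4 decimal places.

0.3424

Each posterior becomes the prior for the next update.
After 'pass': P(defective) = 0.3·0.5500 / (0.3·0.5500 + 0.65·0.4500) ≈ 0.3607
After 'fail': P(defective) = 0.7·0.3607 / (0.7·0.3607 + 0.35·0.6393) ≈ 0.5301
After 'pass': P(defective) = 0.3·0.5301 / (0.3·0.5301 + 0.65·0.4699) ≈ 0.3424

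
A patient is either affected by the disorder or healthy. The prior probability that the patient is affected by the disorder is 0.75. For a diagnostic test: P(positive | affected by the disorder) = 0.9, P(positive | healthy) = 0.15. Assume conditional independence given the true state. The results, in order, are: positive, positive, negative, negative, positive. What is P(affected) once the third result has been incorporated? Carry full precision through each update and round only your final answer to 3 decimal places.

Each posterior becomes the prior for the next update.
After 'positive': P(affected) = 0.9·0.7500 / (0.9·0.7500 + 0.15·0.2500) ≈ 0.9474
After 'positive': P(affected) = 0.9·0.9474 / (0.9·0.9474 + 0.15·0.0526) ≈ 0.9908
After 'negative': P(affected) = 0.1·0.9908 / (0.1·0.9908 + 0.85·0.0092) ≈ 0.9270

0.927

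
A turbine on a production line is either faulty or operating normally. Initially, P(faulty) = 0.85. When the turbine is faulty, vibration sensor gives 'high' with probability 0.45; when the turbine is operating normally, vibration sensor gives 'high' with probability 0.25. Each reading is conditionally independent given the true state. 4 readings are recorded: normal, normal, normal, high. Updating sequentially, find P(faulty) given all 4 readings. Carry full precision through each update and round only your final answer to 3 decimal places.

0.801

Each posterior becomes the prior for the next update.
After 'normal': P(faulty) = 0.55·0.8500 / (0.55·0.8500 + 0.75·0.1500) ≈ 0.8060
After 'normal': P(faulty) = 0.55·0.8060 / (0.55·0.8060 + 0.75·0.1940) ≈ 0.7529
After 'normal': P(faulty) = 0.55·0.7529 / (0.55·0.7529 + 0.75·0.2471) ≈ 0.6909
After 'high': P(faulty) = 0.45·0.6909 / (0.45·0.6909 + 0.25·0.3091) ≈ 0.8009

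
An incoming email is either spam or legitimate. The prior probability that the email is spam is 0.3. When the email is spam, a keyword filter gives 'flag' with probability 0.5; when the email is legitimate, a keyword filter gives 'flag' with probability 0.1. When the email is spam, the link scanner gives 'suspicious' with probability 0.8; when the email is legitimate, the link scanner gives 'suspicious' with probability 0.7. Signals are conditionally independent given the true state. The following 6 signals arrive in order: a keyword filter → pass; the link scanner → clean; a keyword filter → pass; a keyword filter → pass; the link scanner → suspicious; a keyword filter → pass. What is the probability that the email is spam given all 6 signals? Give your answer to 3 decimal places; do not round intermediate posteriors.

After a keyword filter='pass': P(spam) = 0.5·0.3000 / (0.5·0.3000 + 0.9·0.7000) ≈ 0.1923
After the link scanner='clean': P(spam) = 0.2·0.1923 / (0.2·0.1923 + 0.3·0.8077) ≈ 0.1370
After a keyword filter='pass': P(spam) = 0.5·0.1370 / (0.5·0.1370 + 0.9·0.8630) ≈ 0.0810
After a keyword filter='pass': P(spam) = 0.5·0.0810 / (0.5·0.0810 + 0.9·0.9190) ≈ 0.0467
After the link scanner='suspicious': P(spam) = 0.8·0.0467 / (0.8·0.0467 + 0.7·0.9533) ≈ 0.0530
After a keyword filter='pass': P(spam) = 0.5·0.0530 / (0.5·0.0530 + 0.9·0.9470) ≈ 0.0302

0.030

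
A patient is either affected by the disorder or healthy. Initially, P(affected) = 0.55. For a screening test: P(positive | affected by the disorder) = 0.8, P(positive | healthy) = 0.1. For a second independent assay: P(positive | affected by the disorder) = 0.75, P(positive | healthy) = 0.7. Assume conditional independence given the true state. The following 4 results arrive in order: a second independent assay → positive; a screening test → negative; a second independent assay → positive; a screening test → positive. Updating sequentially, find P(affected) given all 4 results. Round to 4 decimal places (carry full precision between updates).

After a second independent assay='positive': P(affected) = 0.75·0.5500 / (0.75·0.5500 + 0.7·0.4500) ≈ 0.5670
After a screening test='negative': P(affected) = 0.2·0.5670 / (0.2·0.5670 + 0.9·0.4330) ≈ 0.2254
After a second independent assay='positive': P(affected) = 0.75·0.2254 / (0.75·0.2254 + 0.7·0.7746) ≈ 0.2377
After a screening test='positive': P(affected) = 0.8·0.2377 / (0.8·0.2377 + 0.1·0.7623) ≈ 0.7138

0.7138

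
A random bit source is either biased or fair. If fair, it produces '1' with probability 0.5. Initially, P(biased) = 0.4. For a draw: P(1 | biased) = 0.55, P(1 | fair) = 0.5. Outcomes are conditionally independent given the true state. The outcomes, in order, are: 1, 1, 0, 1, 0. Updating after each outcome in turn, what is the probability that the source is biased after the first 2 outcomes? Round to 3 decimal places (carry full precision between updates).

0.446

After '1': P(biased) = 0.55·0.4000 / (0.55·0.4000 + 0.5·0.6000) ≈ 0.4231
After '1': P(biased) = 0.55·0.4231 / (0.55·0.4231 + 0.5·0.5769) ≈ 0.4465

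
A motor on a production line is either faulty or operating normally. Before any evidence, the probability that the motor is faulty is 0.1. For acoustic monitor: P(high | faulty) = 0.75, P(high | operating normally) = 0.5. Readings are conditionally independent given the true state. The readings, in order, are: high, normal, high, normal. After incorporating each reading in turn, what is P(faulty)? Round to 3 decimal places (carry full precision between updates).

Apply Bayes' rule sequentially, carrying P(faulty) forward.
After 'high': P(faulty) = 0.75·0.1000 / (0.75·0.1000 + 0.5·0.9000) ≈ 0.1429
After 'normal': P(faulty) = 0.25·0.1429 / (0.25·0.1429 + 0.5·0.8571) ≈ 0.0769
After 'high': P(faulty) = 0.75·0.0769 / (0.75·0.0769 + 0.5·0.9231) ≈ 0.1111
After 'normal': P(faulty) = 0.25·0.1111 / (0.25·0.1111 + 0.5·0.8889) ≈ 0.0588

0.059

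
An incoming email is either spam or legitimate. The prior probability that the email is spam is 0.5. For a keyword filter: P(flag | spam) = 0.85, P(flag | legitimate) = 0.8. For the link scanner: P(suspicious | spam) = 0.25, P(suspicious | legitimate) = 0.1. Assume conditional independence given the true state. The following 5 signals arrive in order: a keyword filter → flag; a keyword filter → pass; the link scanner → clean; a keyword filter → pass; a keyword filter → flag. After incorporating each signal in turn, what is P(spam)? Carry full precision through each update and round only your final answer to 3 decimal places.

After a keyword filter='flag': P(spam) = 0.85·0.5000 / (0.85·0.5000 + 0.8·0.5000) ≈ 0.5152
After a keyword filter='pass': P(spam) = 0.15·0.5152 / (0.15·0.5152 + 0.2·0.4848) ≈ 0.4435
After the link scanner='clean': P(spam) = 0.75·0.4435 / (0.75·0.4435 + 0.9·0.5565) ≈ 0.3991
After a keyword filter='pass': P(spam) = 0.15·0.3991 / (0.15·0.3991 + 0.2·0.6009) ≈ 0.3325
After a keyword filter='flag': P(spam) = 0.85·0.3325 / (0.85·0.3325 + 0.8·0.6675) ≈ 0.3461

0.346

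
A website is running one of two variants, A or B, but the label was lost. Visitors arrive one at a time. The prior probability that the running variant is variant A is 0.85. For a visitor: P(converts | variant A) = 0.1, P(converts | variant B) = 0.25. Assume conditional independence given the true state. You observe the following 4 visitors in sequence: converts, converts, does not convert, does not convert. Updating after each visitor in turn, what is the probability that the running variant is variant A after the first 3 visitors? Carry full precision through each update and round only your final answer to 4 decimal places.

Apply Bayes' rule sequentially, carrying P(A) forward.
After 'converts': P(A) = 0.1·0.8500 / (0.1·0.8500 + 0.25·0.1500) ≈ 0.6939
After 'converts': P(A) = 0.1·0.6939 / (0.1·0.6939 + 0.25·0.3061) ≈ 0.4755
After 'does not convert': P(A) = 0.9·0.4755 / (0.9·0.4755 + 0.75·0.5245) ≈ 0.5211

0.5211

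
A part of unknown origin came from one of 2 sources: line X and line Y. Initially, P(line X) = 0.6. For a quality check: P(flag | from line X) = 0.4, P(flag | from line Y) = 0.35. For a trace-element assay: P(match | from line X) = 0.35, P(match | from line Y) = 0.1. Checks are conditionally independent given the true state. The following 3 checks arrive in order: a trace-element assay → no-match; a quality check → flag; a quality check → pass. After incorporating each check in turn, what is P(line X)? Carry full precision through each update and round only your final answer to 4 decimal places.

0.5333

After a trace-element assay='no-match': P(line X) = 0.65·0.6000 / (0.65·0.6000 + 0.9·0.4000) ≈ 0.5200
After a quality check='flag': P(line X) = 0.4·0.5200 / (0.4·0.5200 + 0.35·0.4800) ≈ 0.5532
After a quality check='pass': P(line X) = 0.6·0.5532 / (0.6·0.5532 + 0.65·0.4468) ≈ 0.5333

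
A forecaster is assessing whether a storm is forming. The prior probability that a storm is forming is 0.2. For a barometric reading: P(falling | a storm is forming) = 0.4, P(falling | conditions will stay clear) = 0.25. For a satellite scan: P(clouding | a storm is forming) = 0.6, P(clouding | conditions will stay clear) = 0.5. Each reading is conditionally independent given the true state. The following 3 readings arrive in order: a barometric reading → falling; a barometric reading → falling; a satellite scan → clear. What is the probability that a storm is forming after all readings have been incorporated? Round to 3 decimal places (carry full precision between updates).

0.339

After a barometric reading='falling': P(storm) = 0.4·0.2000 / (0.4·0.2000 + 0.25·0.8000) ≈ 0.2857
After a barometric reading='falling': P(storm) = 0.4·0.2857 / (0.4·0.2857 + 0.25·0.7143) ≈ 0.3902
After a satellite scan='clear': P(storm) = 0.4·0.3902 / (0.4·0.3902 + 0.5·0.6098) ≈ 0.3386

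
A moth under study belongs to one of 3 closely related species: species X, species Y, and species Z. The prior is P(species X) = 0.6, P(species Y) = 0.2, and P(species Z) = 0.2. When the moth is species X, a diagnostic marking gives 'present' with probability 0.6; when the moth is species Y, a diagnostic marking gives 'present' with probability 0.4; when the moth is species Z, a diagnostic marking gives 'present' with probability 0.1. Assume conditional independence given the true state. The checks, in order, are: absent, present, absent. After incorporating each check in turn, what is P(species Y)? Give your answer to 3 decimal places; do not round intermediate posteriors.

After 'absent': normaliser = 0.4·0.6000 + 0.6·0.2000 + 0.9·0.2000; P(species X) ≈ 0.4444, P(species Y) ≈ 0.2222, P(species Z) ≈ 0.3333
After 'present': normaliser = 0.6·0.4444 + 0.4·0.2222 + 0.1·0.3333; P(species X) ≈ 0.6857, P(species Y) ≈ 0.2286, P(species Z) ≈ 0.0857
After 'absent': normaliser = 0.4·0.6857 + 0.6·0.2286 + 0.9·0.0857; P(species X) ≈ 0.5614, P(species Y) ≈ 0.2807, P(species Z) ≈ 0.1579

0.281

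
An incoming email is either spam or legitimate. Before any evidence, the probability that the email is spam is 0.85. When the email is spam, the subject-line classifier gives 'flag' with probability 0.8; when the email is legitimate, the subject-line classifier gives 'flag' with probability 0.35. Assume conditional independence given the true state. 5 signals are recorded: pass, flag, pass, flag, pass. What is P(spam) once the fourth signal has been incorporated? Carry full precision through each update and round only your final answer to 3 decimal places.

After 'pass': P(spam) = 0.2·0.8500 / (0.2·0.8500 + 0.65·0.1500) ≈ 0.6355
After 'flag': P(spam) = 0.8·0.6355 / (0.8·0.6355 + 0.35·0.3645) ≈ 0.7994
After 'pass': P(spam) = 0.2·0.7994 / (0.2·0.7994 + 0.65·0.2006) ≈ 0.5508
After 'flag': P(spam) = 0.8·0.5508 / (0.8·0.5508 + 0.35·0.4492) ≈ 0.7370

0.737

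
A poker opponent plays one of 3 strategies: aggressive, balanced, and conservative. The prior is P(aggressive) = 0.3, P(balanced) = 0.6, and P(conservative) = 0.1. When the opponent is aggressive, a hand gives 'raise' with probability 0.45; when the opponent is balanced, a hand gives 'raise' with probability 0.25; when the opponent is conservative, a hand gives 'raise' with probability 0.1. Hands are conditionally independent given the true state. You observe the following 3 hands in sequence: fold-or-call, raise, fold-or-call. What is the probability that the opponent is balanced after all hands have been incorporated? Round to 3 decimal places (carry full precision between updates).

After 'fold-or-call': normaliser = 0.55·0.3000 + 0.75·0.6000 + 0.9·0.1000; P(aggressive) ≈ 0.2340, P(balanced) ≈ 0.6383, P(conservative) ≈ 0.1277
After 'raise': normaliser = 0.45·0.2340 + 0.25·0.6383 + 0.1·0.1277; P(aggressive) ≈ 0.3793, P(balanced) ≈ 0.5747, P(conservative) ≈ 0.0460
After 'fold-or-call': normaliser = 0.55·0.3793 + 0.75·0.5747 + 0.9·0.0460; P(aggressive) ≈ 0.3063, P(balanced) ≈ 0.6329, P(conservative) ≈ 0.0608

0.633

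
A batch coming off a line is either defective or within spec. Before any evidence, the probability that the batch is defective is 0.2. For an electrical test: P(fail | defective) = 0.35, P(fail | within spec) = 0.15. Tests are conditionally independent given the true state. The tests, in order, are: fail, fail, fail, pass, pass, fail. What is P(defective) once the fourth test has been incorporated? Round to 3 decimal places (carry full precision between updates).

After 'fail': P(defective) = 0.35·0.2000 / (0.35·0.2000 + 0.15·0.8000) ≈ 0.3684
After 'fail': P(defective) = 0.35·0.3684 / (0.35·0.3684 + 0.15·0.6316) ≈ 0.5765
After 'fail': P(defective) = 0.35·0.5765 / (0.35·0.5765 + 0.15·0.4235) ≈ 0.7605
After 'pass': P(defective) = 0.65·0.7605 / (0.65·0.7605 + 0.85·0.2395) ≈ 0.7083

0.708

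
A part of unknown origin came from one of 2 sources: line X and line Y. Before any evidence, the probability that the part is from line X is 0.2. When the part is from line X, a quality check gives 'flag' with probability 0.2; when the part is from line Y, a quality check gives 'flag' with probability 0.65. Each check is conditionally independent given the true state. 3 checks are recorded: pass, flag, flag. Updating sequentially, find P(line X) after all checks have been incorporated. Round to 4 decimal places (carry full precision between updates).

After 'pass': P(line X) = 0.8·0.2000 / (0.8·0.2000 + 0.35·0.8000) ≈ 0.3636
After 'flag': P(line X) = 0.2·0.3636 / (0.2·0.3636 + 0.65·0.6364) ≈ 0.1495
After 'flag': P(line X) = 0.2·0.1495 / (0.2·0.1495 + 0.65·0.8505) ≈ 0.0513

0.0513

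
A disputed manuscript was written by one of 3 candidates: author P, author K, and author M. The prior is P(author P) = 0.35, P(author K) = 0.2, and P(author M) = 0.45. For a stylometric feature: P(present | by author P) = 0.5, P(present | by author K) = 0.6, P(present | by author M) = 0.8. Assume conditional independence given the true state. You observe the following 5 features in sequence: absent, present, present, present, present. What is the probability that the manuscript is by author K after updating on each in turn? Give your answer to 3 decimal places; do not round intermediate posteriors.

0.178

Apply Bayes' rule sequentially, carrying P(author K) forward.
After 'absent': normaliser = 0.5·0.3500 + 0.4·0.2000 + 0.2·0.4500; P(author P) ≈ 0.5072, P(author K) ≈ 0.2319, P(author M) ≈ 0.2609
After 'present': normaliser = 0.5·0.5072 + 0.6·0.2319 + 0.8·0.2609; P(author P) ≈ 0.4217, P(author K) ≈ 0.2313, P(author M) ≈ 0.3470
After 'present': normaliser = 0.5·0.4217 + 0.6·0.2313 + 0.8·0.3470; P(author P) ≈ 0.3362, P(author K) ≈ 0.2213, P(author M) ≈ 0.4426
After 'present': normaliser = 0.5·0.3362 + 0.6·0.2213 + 0.8·0.4426; P(author P) ≈ 0.2566, P(author K) ≈ 0.2027, P(author M) ≈ 0.5406
After 'present': normaliser = 0.5·0.2566 + 0.6·0.2027 + 0.8·0.5406; P(author P) ≈ 0.1880, P(author K) ≈ 0.1782, P(author M) ≈ 0.6337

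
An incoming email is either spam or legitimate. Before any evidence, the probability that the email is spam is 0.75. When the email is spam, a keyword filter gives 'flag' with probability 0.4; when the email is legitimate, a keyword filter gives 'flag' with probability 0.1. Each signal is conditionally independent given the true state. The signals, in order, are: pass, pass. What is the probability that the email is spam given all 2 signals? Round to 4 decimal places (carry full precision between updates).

After 'pass': P(spam) = 0.6·0.7500 / (0.6·0.7500 + 0.9·0.2500) ≈ 0.6667
After 'pass': P(spam) = 0.6·0.6667 / (0.6·0.6667 + 0.9·0.3333) ≈ 0.5714

0.5714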